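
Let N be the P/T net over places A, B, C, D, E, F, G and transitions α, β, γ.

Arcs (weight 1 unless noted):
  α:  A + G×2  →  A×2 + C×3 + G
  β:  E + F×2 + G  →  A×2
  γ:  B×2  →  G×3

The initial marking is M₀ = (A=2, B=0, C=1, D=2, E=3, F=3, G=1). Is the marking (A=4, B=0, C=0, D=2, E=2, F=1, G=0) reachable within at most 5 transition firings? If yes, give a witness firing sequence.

depth 0: 1 marking
depth 1: 2 markings reached so far
depth 2: 2 markings reached so far
(frontier empty at depth 2; search complete)
target is not among the 2 markings reachable within 5 steps

NO — not reachable within 5 firings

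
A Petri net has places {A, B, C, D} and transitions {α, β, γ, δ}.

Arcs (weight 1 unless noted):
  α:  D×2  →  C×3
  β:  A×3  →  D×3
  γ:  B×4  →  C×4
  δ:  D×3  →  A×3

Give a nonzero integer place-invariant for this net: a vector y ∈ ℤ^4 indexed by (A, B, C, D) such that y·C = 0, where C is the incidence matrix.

y = (A:3, B:2, C:2, D:3)

Incidence matrix C (rows=places, cols=transitions):
        α    β    γ    δ
    A   0   -3    0    3
    B   0    0   -4    0
    C   3    0    4    0
    D  -2    3    0   -3

Candidate y = [3, 2, 2, 3]; check y·C column-wise:
  col α: 3·0 + 2·0 + 2·3 + 3·-2 = 0
  col β: 3·-3 + 2·0 + 2·0 + 3·3 = 0
  col γ: 3·0 + 2·-4 + 2·4 + 3·0 = 0
  col δ: 3·3 + 2·0 + 2·0 + 3·-3 = 0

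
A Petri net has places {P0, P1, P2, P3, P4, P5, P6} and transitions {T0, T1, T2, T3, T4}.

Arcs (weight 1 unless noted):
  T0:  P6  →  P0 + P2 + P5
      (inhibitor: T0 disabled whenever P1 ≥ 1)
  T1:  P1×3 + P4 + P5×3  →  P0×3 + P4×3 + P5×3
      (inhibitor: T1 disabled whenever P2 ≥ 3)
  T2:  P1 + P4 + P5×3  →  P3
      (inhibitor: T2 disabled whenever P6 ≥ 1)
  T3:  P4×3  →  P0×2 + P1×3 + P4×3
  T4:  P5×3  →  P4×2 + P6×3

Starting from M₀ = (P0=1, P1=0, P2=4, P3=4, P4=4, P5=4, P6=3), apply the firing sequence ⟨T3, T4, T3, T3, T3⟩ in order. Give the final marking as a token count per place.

step 1: fire T3:  (P0=1, P1=0, P2=4, P3=4, P4=4, P5=4, P6=3) → (P0=3, P1=3, P2=4, P3=4, P4=4, P5=4, P6=3)
step 2: fire T4:  (P0=3, P1=3, P2=4, P3=4, P4=4, P5=4, P6=3) → (P0=3, P1=3, P2=4, P3=4, P4=6, P5=1, P6=6)
step 3: fire T3:  (P0=3, P1=3, P2=4, P3=4, P4=6, P5=1, P6=6) → (P0=5, P1=6, P2=4, P3=4, P4=6, P5=1, P6=6)
step 4: fire T3:  (P0=5, P1=6, P2=4, P3=4, P4=6, P5=1, P6=6) → (P0=7, P1=9, P2=4, P3=4, P4=6, P5=1, P6=6)
step 5: fire T3:  (P0=7, P1=9, P2=4, P3=4, P4=6, P5=1, P6=6) → (P0=9, P1=12, P2=4, P3=4, P4=6, P5=1, P6=6)

(P0=9, P1=12, P2=4, P3=4, P4=6, P5=1, P6=6)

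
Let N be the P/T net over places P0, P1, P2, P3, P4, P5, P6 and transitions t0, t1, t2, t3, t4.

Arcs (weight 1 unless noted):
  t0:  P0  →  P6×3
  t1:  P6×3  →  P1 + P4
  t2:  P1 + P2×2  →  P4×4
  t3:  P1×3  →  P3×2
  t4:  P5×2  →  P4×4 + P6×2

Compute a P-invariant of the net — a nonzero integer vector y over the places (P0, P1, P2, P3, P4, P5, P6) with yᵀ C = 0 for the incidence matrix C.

Incidence matrix C (rows=places, cols=transitions):
       t0   t1   t2   t3   t4
   P0  -1    0    0    0    0
   P1   0    1   -1   -3    0
   P2   0    0   -2    0    0
   P3   0    0    0    2    0
   P4   0    1    4    0    4
   P5   0    0    0    0   -2
   P6   3   -3    0    0    2

Candidate y = [0, 2, -5, 3, -2, -4, 0]; check y·C column-wise:
  col t0: 0·-1 + 2·0 + -5·0 + 3·0 + -2·0 + -4·0 + 0·3 = 0
  col t1: 2·1 + -5·0 + 3·0 + -2·1 + -4·0 + 0·-3 = 0
  col t2: 2·-1 + -5·-2 + 3·0 + -2·4 + -4·0 = 0
  col t3: 2·-3 + -5·0 + 3·2 + -2·0 + -4·0 = 0
  col t4: 2·0 + -5·0 + 3·0 + -2·4 + -4·-2 + 0·2 = 0

y = (P0:0, P1:2, P2:-5, P3:3, P4:-2, P5:-4, P6:0)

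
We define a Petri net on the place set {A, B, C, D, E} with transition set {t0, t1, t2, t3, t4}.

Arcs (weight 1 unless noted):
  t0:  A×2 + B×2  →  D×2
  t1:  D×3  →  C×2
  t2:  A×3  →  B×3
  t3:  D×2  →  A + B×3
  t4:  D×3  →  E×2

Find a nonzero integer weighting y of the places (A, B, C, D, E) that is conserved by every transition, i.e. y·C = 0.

Incidence matrix C (rows=places, cols=transitions):
       t0   t1   t2   t3   t4
    A  -2    0   -3    1    0
    B  -2    0    3    3    0
    C   0    2    0    0    0
    D   2   -3    0   -2   -3
    E   0    0    0    0    2

Candidate y = [1, 1, 3, 2, 3]; check y·C column-wise:
  col t0: 1·-2 + 1·-2 + 3·0 + 2·2 + 3·0 = 0
  col t1: 1·0 + 1·0 + 3·2 + 2·-3 + 3·0 = 0
  col t2: 1·-3 + 1·3 + 3·0 + 2·0 + 3·0 = 0
  col t3: 1·1 + 1·3 + 3·0 + 2·-2 + 3·0 = 0
  col t4: 1·0 + 1·0 + 3·0 + 2·-3 + 3·2 = 0

y = (A:1, B:1, C:3, D:2, E:3)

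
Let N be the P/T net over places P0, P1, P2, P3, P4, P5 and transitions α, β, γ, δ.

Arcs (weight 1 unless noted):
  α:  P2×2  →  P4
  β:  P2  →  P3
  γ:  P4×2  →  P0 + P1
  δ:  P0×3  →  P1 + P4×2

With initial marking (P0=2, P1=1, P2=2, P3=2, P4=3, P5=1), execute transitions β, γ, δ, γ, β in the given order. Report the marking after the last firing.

(P0=1, P1=4, P2=0, P3=4, P4=1, P5=1)

step 1: fire β:  (P0=2, P1=1, P2=2, P3=2, P4=3, P5=1) → (P0=2, P1=1, P2=1, P3=3, P4=3, P5=1)
step 2: fire γ:  (P0=2, P1=1, P2=1, P3=3, P4=3, P5=1) → (P0=3, P1=2, P2=1, P3=3, P4=1, P5=1)
step 3: fire δ:  (P0=3, P1=2, P2=1, P3=3, P4=1, P5=1) → (P0=0, P1=3, P2=1, P3=3, P4=3, P5=1)
step 4: fire γ:  (P0=0, P1=3, P2=1, P3=3, P4=3, P5=1) → (P0=1, P1=4, P2=1, P3=3, P4=1, P5=1)
step 5: fire β:  (P0=1, P1=4, P2=1, P3=3, P4=1, P5=1) → (P0=1, P1=4, P2=0, P3=4, P4=1, P5=1)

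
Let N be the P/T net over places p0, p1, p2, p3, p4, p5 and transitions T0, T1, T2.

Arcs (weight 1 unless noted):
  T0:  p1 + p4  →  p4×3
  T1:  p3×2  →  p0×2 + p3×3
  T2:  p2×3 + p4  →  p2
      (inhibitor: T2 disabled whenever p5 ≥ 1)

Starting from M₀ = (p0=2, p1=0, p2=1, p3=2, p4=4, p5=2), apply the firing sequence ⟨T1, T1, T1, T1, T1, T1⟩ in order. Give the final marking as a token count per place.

(p0=14, p1=0, p2=1, p3=8, p4=4, p5=2)

step 1: fire T1:  (p0=2, p1=0, p2=1, p3=2, p4=4, p5=2) → (p0=4, p1=0, p2=1, p3=3, p4=4, p5=2)
step 2: fire T1:  (p0=4, p1=0, p2=1, p3=3, p4=4, p5=2) → (p0=6, p1=0, p2=1, p3=4, p4=4, p5=2)
step 3: fire T1:  (p0=6, p1=0, p2=1, p3=4, p4=4, p5=2) → (p0=8, p1=0, p2=1, p3=5, p4=4, p5=2)
step 4: fire T1:  (p0=8, p1=0, p2=1, p3=5, p4=4, p5=2) → (p0=10, p1=0, p2=1, p3=6, p4=4, p5=2)
step 5: fire T1:  (p0=10, p1=0, p2=1, p3=6, p4=4, p5=2) → (p0=12, p1=0, p2=1, p3=7, p4=4, p5=2)
step 6: fire T1:  (p0=12, p1=0, p2=1, p3=7, p4=4, p5=2) → (p0=14, p1=0, p2=1, p3=8, p4=4, p5=2)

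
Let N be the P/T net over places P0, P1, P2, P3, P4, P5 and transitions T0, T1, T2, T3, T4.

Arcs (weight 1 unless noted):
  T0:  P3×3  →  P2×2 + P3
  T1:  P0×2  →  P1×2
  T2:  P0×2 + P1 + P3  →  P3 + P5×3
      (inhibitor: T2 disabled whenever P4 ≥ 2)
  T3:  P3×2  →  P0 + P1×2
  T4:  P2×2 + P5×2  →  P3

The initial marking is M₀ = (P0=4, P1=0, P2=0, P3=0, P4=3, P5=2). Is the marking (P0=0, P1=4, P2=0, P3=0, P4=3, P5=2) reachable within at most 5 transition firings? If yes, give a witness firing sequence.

step 1: fire T1:  (P0=4, P1=0, P2=0, P3=0, P4=3, P5=2) → (P0=2, P1=2, P2=0, P3=0, P4=3, P5=2)
step 2: fire T1:  (P0=2, P1=2, P2=0, P3=0, P4=3, P5=2) → (P0=0, P1=4, P2=0, P3=0, P4=3, P5=2)

YES — reachable via ⟨T1, T1⟩ (2 firings)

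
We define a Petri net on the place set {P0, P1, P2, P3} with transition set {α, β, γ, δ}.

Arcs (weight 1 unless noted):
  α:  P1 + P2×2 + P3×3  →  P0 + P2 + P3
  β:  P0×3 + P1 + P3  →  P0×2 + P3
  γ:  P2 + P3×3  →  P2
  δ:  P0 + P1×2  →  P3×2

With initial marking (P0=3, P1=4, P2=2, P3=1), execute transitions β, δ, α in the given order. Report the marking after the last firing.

step 1: fire β:  (P0=3, P1=4, P2=2, P3=1) → (P0=2, P1=3, P2=2, P3=1)
step 2: fire δ:  (P0=2, P1=3, P2=2, P3=1) → (P0=1, P1=1, P2=2, P3=3)
step 3: fire α:  (P0=1, P1=1, P2=2, P3=3) → (P0=2, P1=0, P2=1, P3=1)

(P0=2, P1=0, P2=1, P3=1)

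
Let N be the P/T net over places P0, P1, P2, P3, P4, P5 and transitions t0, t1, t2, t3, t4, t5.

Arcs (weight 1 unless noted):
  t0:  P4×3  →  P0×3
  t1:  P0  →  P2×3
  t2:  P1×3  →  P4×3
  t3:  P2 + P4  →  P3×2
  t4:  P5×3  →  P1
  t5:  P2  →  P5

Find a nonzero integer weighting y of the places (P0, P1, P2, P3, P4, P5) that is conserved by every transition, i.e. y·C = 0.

Incidence matrix C (rows=places, cols=transitions):
       t0   t1   t2   t3   t4   t5
   P0   3   -1    0    0    0    0
   P1   0    0   -3    0    1    0
   P2   0    3    0   -1    0   -1
   P3   0    0    0    2    0    0
   P4  -3    0    3   -1    0    0
   P5   0    0    0    0   -3    1

Candidate y = [3, 3, 1, 2, 3, 1]; check y·C column-wise:
  col t0: 3·3 + 3·0 + 1·0 + 2·0 + 3·-3 + 1·0 = 0
  col t1: 3·-1 + 3·0 + 1·3 + 2·0 + 3·0 + 1·0 = 0
  col t2: 3·0 + 3·-3 + 1·0 + 2·0 + 3·3 + 1·0 = 0
  col t3: 3·0 + 3·0 + 1·-1 + 2·2 + 3·-1 + 1·0 = 0
  col t4: 3·0 + 3·1 + 1·0 + 2·0 + 3·0 + 1·-3 = 0
  col t5: 3·0 + 3·0 + 1·-1 + 2·0 + 3·0 + 1·1 = 0

y = (P0:3, P1:3, P2:1, P3:2, P4:3, P5:1)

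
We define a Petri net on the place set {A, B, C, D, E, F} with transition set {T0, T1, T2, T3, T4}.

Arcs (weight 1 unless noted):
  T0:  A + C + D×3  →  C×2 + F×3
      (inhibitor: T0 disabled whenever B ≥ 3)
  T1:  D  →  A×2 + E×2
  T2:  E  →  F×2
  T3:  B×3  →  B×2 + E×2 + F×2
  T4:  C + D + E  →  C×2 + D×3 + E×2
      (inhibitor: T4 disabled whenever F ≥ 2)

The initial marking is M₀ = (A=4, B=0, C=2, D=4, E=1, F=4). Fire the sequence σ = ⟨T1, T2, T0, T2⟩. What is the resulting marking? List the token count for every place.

(A=5, B=0, C=3, D=0, E=1, F=11)

step 1: fire T1:  (A=4, B=0, C=2, D=4, E=1, F=4) → (A=6, B=0, C=2, D=3, E=3, F=4)
step 2: fire T2:  (A=6, B=0, C=2, D=3, E=3, F=4) → (A=6, B=0, C=2, D=3, E=2, F=6)
step 3: fire T0:  (A=6, B=0, C=2, D=3, E=2, F=6) → (A=5, B=0, C=3, D=0, E=2, F=9)
step 4: fire T2:  (A=5, B=0, C=3, D=0, E=2, F=9) → (A=5, B=0, C=3, D=0, E=1, F=11)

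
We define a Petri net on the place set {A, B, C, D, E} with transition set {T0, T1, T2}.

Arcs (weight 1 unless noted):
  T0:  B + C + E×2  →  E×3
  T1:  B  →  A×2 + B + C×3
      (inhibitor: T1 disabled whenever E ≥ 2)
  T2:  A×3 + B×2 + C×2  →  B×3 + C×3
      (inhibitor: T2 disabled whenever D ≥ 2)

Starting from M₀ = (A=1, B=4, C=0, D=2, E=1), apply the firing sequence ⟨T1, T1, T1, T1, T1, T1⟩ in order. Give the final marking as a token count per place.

step 1: fire T1:  (A=1, B=4, C=0, D=2, E=1) → (A=3, B=4, C=3, D=2, E=1)
step 2: fire T1:  (A=3, B=4, C=3, D=2, E=1) → (A=5, B=4, C=6, D=2, E=1)
step 3: fire T1:  (A=5, B=4, C=6, D=2, E=1) → (A=7, B=4, C=9, D=2, E=1)
step 4: fire T1:  (A=7, B=4, C=9, D=2, E=1) → (A=9, B=4, C=12, D=2, E=1)
step 5: fire T1:  (A=9, B=4, C=12, D=2, E=1) → (A=11, B=4, C=15, D=2, E=1)
step 6: fire T1:  (A=11, B=4, C=15, D=2, E=1) → (A=13, B=4, C=18, D=2, E=1)

(A=13, B=4, C=18, D=2, E=1)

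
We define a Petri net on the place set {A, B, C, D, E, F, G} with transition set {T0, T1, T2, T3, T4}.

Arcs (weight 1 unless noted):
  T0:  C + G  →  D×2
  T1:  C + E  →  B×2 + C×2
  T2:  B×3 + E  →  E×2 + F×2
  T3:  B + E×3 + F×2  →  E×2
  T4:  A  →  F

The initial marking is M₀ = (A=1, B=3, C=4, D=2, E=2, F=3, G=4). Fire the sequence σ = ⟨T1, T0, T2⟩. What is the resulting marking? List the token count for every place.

(A=1, B=2, C=4, D=4, E=2, F=5, G=3)

step 1: fire T1:  (A=1, B=3, C=4, D=2, E=2, F=3, G=4) → (A=1, B=5, C=5, D=2, E=1, F=3, G=4)
step 2: fire T0:  (A=1, B=5, C=5, D=2, E=1, F=3, G=4) → (A=1, B=5, C=4, D=4, E=1, F=3, G=3)
step 3: fire T2:  (A=1, B=5, C=4, D=4, E=1, F=3, G=3) → (A=1, B=2, C=4, D=4, E=2, F=5, G=3)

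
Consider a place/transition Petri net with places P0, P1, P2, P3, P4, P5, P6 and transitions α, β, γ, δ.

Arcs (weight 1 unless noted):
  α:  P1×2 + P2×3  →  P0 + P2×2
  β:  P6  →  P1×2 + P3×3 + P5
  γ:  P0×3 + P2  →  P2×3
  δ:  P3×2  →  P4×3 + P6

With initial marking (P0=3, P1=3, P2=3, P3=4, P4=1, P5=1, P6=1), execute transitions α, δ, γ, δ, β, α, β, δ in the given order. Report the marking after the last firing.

step 1: fire α:  (P0=3, P1=3, P2=3, P3=4, P4=1, P5=1, P6=1) → (P0=4, P1=1, P2=2, P3=4, P4=1, P5=1, P6=1)
step 2: fire δ:  (P0=4, P1=1, P2=2, P3=4, P4=1, P5=1, P6=1) → (P0=4, P1=1, P2=2, P3=2, P4=4, P5=1, P6=2)
step 3: fire γ:  (P0=4, P1=1, P2=2, P3=2, P4=4, P5=1, P6=2) → (P0=1, P1=1, P2=4, P3=2, P4=4, P5=1, P6=2)
step 4: fire δ:  (P0=1, P1=1, P2=4, P3=2, P4=4, P5=1, P6=2) → (P0=1, P1=1, P2=4, P3=0, P4=7, P5=1, P6=3)
step 5: fire β:  (P0=1, P1=1, P2=4, P3=0, P4=7, P5=1, P6=3) → (P0=1, P1=3, P2=4, P3=3, P4=7, P5=2, P6=2)
step 6: fire α:  (P0=1, P1=3, P2=4, P3=3, P4=7, P5=2, P6=2) → (P0=2, P1=1, P2=3, P3=3, P4=7, P5=2, P6=2)
step 7: fire β:  (P0=2, P1=1, P2=3, P3=3, P4=7, P5=2, P6=2) → (P0=2, P1=3, P2=3, P3=6, P4=7, P5=3, P6=1)
step 8: fire δ:  (P0=2, P1=3, P2=3, P3=6, P4=7, P5=3, P6=1) → (P0=2, P1=3, P2=3, P3=4, P4=10, P5=3, P6=2)

(P0=2, P1=3, P2=3, P3=4, P4=10, P5=3, P6=2)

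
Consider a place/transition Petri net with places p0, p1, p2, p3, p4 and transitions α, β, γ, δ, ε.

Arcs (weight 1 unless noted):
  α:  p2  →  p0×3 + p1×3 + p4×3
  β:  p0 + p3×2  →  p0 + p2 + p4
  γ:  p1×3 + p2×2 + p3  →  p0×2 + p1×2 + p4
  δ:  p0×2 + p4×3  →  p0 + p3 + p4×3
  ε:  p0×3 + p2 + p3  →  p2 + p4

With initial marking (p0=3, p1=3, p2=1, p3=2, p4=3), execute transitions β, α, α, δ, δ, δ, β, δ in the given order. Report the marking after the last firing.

step 1: fire β:  (p0=3, p1=3, p2=1, p3=2, p4=3) → (p0=3, p1=3, p2=2, p3=0, p4=4)
step 2: fire α:  (p0=3, p1=3, p2=2, p3=0, p4=4) → (p0=6, p1=6, p2=1, p3=0, p4=7)
step 3: fire α:  (p0=6, p1=6, p2=1, p3=0, p4=7) → (p0=9, p1=9, p2=0, p3=0, p4=10)
step 4: fire δ:  (p0=9, p1=9, p2=0, p3=0, p4=10) → (p0=8, p1=9, p2=0, p3=1, p4=10)
step 5: fire δ:  (p0=8, p1=9, p2=0, p3=1, p4=10) → (p0=7, p1=9, p2=0, p3=2, p4=10)
step 6: fire δ:  (p0=7, p1=9, p2=0, p3=2, p4=10) → (p0=6, p1=9, p2=0, p3=3, p4=10)
step 7: fire β:  (p0=6, p1=9, p2=0, p3=3, p4=10) → (p0=6, p1=9, p2=1, p3=1, p4=11)
step 8: fire δ:  (p0=6, p1=9, p2=1, p3=1, p4=11) → (p0=5, p1=9, p2=1, p3=2, p4=11)

(p0=5, p1=9, p2=1, p3=2, p4=11)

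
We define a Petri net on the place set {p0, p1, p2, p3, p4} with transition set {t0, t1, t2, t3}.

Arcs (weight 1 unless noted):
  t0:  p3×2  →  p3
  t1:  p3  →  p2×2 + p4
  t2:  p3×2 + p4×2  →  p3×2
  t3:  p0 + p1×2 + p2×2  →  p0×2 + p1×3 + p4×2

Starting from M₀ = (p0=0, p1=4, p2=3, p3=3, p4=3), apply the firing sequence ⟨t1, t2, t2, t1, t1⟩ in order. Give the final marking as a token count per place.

(p0=0, p1=4, p2=9, p3=0, p4=2)

step 1: fire t1:  (p0=0, p1=4, p2=3, p3=3, p4=3) → (p0=0, p1=4, p2=5, p3=2, p4=4)
step 2: fire t2:  (p0=0, p1=4, p2=5, p3=2, p4=4) → (p0=0, p1=4, p2=5, p3=2, p4=2)
step 3: fire t2:  (p0=0, p1=4, p2=5, p3=2, p4=2) → (p0=0, p1=4, p2=5, p3=2, p4=0)
step 4: fire t1:  (p0=0, p1=4, p2=5, p3=2, p4=0) → (p0=0, p1=4, p2=7, p3=1, p4=1)
step 5: fire t1:  (p0=0, p1=4, p2=7, p3=1, p4=1) → (p0=0, p1=4, p2=9, p3=0, p4=2)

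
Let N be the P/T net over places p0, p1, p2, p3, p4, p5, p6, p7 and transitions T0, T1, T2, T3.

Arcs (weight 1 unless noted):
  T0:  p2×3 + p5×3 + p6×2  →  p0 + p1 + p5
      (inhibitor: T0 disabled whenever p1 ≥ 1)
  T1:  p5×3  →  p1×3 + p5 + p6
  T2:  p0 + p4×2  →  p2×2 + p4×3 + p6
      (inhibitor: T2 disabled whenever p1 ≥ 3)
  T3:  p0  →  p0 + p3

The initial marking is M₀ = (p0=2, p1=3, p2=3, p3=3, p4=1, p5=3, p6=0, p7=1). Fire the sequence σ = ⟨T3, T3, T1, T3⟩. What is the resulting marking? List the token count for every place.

step 1: fire T3:  (p0=2, p1=3, p2=3, p3=3, p4=1, p5=3, p6=0, p7=1) → (p0=2, p1=3, p2=3, p3=4, p4=1, p5=3, p6=0, p7=1)
step 2: fire T3:  (p0=2, p1=3, p2=3, p3=4, p4=1, p5=3, p6=0, p7=1) → (p0=2, p1=3, p2=3, p3=5, p4=1, p5=3, p6=0, p7=1)
step 3: fire T1:  (p0=2, p1=3, p2=3, p3=5, p4=1, p5=3, p6=0, p7=1) → (p0=2, p1=6, p2=3, p3=5, p4=1, p5=1, p6=1, p7=1)
step 4: fire T3:  (p0=2, p1=6, p2=3, p3=5, p4=1, p5=1, p6=1, p7=1) → (p0=2, p1=6, p2=3, p3=6, p4=1, p5=1, p6=1, p7=1)

(p0=2, p1=6, p2=3, p3=6, p4=1, p5=1, p6=1, p7=1)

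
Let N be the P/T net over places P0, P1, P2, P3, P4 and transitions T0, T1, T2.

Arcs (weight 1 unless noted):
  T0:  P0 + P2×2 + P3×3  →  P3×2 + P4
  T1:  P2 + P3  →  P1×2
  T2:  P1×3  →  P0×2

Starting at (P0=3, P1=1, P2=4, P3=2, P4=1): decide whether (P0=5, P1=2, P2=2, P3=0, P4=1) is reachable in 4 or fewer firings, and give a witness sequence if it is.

step 1: fire T1:  (P0=3, P1=1, P2=4, P3=2, P4=1) → (P0=3, P1=3, P2=3, P3=1, P4=1)
step 2: fire T1:  (P0=3, P1=3, P2=3, P3=1, P4=1) → (P0=3, P1=5, P2=2, P3=0, P4=1)
step 3: fire T2:  (P0=3, P1=5, P2=2, P3=0, P4=1) → (P0=5, P1=2, P2=2, P3=0, P4=1)

YES — reachable via ⟨T1, T1, T2⟩ (3 firings)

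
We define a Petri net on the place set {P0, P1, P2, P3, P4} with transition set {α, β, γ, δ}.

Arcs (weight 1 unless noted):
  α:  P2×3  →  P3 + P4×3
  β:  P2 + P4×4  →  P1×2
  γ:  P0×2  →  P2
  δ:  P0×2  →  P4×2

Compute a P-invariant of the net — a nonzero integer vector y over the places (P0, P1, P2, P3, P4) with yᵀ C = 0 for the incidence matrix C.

Incidence matrix C (rows=places, cols=transitions):
        α    β    γ    δ
   P0   0    0   -2   -2
   P1   0    2    0    0
   P2  -3   -1    1    0
   P3   1    0    0    0
   P4   3   -4    0    2

Candidate y = [1, 3, 2, 3, 1]; check y·C column-wise:
  col α: 1·0 + 3·0 + 2·-3 + 3·1 + 1·3 = 0
  col β: 1·0 + 3·2 + 2·-1 + 3·0 + 1·-4 = 0
  col γ: 1·-2 + 3·0 + 2·1 + 3·0 + 1·0 = 0
  col δ: 1·-2 + 3·0 + 2·0 + 3·0 + 1·2 = 0

y = (P0:1, P1:3, P2:2, P3:3, P4:1)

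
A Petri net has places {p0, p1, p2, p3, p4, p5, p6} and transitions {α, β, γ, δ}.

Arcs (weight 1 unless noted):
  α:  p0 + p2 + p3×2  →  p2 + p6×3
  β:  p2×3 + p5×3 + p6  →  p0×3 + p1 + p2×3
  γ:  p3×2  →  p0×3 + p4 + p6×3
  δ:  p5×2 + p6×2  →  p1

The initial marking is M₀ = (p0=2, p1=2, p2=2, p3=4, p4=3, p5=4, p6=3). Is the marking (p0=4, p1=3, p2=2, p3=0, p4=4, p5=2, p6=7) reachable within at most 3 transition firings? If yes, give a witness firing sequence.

step 1: fire α:  (p0=2, p1=2, p2=2, p3=4, p4=3, p5=4, p6=3) → (p0=1, p1=2, p2=2, p3=2, p4=3, p5=4, p6=6)
step 2: fire γ:  (p0=1, p1=2, p2=2, p3=2, p4=3, p5=4, p6=6) → (p0=4, p1=2, p2=2, p3=0, p4=4, p5=4, p6=9)
step 3: fire δ:  (p0=4, p1=2, p2=2, p3=0, p4=4, p5=4, p6=9) → (p0=4, p1=3, p2=2, p3=0, p4=4, p5=2, p6=7)

YES — reachable via ⟨α, γ, δ⟩ (3 firings)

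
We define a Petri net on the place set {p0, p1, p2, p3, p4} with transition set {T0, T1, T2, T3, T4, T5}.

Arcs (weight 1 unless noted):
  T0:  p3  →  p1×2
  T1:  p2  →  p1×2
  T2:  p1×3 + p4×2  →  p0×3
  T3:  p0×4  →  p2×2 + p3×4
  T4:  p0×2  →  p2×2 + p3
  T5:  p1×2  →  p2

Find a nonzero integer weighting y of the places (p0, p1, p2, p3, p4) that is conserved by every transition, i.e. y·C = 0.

y = (p0:3, p1:1, p2:2, p3:2, p4:3)

Incidence matrix C (rows=places, cols=transitions):
       T0   T1   T2   T3   T4   T5
   p0   0    0    3   -4   -2    0
   p1   2    2   -3    0    0   -2
   p2   0   -1    0    2    2    1
   p3  -1    0    0    4    1    0
   p4   0    0   -2    0    0    0

Candidate y = [3, 1, 2, 2, 3]; check y·C column-wise:
  col T0: 3·0 + 1·2 + 2·0 + 2·-1 + 3·0 = 0
  col T1: 3·0 + 1·2 + 2·-1 + 2·0 + 3·0 = 0
  col T2: 3·3 + 1·-3 + 2·0 + 2·0 + 3·-2 = 0
  col T3: 3·-4 + 1·0 + 2·2 + 2·4 + 3·0 = 0
  col T4: 3·-2 + 1·0 + 2·2 + 2·1 + 3·0 = 0
  col T5: 3·0 + 1·-2 + 2·1 + 2·0 + 3·0 = 0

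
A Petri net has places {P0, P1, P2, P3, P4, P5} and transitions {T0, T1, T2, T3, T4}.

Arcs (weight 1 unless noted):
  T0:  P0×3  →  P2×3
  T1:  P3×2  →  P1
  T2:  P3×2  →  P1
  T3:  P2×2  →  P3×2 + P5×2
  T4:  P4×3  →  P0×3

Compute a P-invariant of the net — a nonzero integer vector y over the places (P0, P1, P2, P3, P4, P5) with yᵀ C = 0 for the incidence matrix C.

Incidence matrix C (rows=places, cols=transitions):
       T0   T1   T2   T3   T4
   P0  -3    0    0    0    3
   P1   0    1    1    0    0
   P2   3    0    0   -2    0
   P3   0   -2   -2    2    0
   P4   0    0    0    0   -3
   P5   0    0    0    2    0

Candidate y = [1, 2, 1, 1, 1, 0]; check y·C column-wise:
  col T0: 1·-3 + 2·0 + 1·3 + 1·0 + 1·0 = 0
  col T1: 1·0 + 2·1 + 1·0 + 1·-2 + 1·0 = 0
  col T2: 1·0 + 2·1 + 1·0 + 1·-2 + 1·0 = 0
  col T3: 1·0 + 2·0 + 1·-2 + 1·2 + 1·0 + 0·2 = 0
  col T4: 1·3 + 2·0 + 1·0 + 1·0 + 1·-3 = 0

y = (P0:1, P1:2, P2:1, P3:1, P4:1, P5:0)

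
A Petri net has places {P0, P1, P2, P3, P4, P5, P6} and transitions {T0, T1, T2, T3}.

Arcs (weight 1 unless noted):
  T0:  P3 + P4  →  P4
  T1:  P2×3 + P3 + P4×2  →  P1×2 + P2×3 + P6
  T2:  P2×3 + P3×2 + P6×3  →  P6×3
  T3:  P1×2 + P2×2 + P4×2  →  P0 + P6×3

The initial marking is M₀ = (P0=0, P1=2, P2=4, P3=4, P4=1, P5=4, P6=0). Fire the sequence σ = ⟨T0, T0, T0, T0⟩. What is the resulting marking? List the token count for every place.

(P0=0, P1=2, P2=4, P3=0, P4=1, P5=4, P6=0)

step 1: fire T0:  (P0=0, P1=2, P2=4, P3=4, P4=1, P5=4, P6=0) → (P0=0, P1=2, P2=4, P3=3, P4=1, P5=4, P6=0)
step 2: fire T0:  (P0=0, P1=2, P2=4, P3=3, P4=1, P5=4, P6=0) → (P0=0, P1=2, P2=4, P3=2, P4=1, P5=4, P6=0)
step 3: fire T0:  (P0=0, P1=2, P2=4, P3=2, P4=1, P5=4, P6=0) → (P0=0, P1=2, P2=4, P3=1, P4=1, P5=4, P6=0)
step 4: fire T0:  (P0=0, P1=2, P2=4, P3=1, P4=1, P5=4, P6=0) → (P0=0, P1=2, P2=4, P3=0, P4=1, P5=4, P6=0)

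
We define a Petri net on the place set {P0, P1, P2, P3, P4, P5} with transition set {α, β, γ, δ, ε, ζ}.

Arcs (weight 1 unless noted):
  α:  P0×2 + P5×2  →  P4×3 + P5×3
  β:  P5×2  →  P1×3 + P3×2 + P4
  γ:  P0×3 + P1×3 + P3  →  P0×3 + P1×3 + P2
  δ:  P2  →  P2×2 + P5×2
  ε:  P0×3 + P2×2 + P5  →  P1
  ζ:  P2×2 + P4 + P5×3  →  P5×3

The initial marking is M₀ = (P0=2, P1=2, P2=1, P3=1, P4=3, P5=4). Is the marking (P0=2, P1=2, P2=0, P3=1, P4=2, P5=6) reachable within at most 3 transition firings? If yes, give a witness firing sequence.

YES — reachable via ⟨δ, ζ⟩ (2 firings)

step 1: fire δ:  (P0=2, P1=2, P2=1, P3=1, P4=3, P5=4) → (P0=2, P1=2, P2=2, P3=1, P4=3, P5=6)
step 2: fire ζ:  (P0=2, P1=2, P2=2, P3=1, P4=3, P5=6) → (P0=2, P1=2, P2=0, P3=1, P4=2, P5=6)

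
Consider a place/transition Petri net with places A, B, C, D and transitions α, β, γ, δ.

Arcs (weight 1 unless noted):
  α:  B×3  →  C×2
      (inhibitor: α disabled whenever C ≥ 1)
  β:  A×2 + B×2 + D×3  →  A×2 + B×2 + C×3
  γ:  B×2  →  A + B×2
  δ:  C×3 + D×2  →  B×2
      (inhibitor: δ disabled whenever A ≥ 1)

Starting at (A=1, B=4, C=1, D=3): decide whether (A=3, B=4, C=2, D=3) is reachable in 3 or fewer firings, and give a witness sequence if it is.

depth 0: 1 marking
depth 1: 2 markings reached so far
depth 2: 4 markings reached so far
depth 3: 6 markings reached so far
target is not among the 6 markings reachable within 3 steps

NO — not reachable within 3 firings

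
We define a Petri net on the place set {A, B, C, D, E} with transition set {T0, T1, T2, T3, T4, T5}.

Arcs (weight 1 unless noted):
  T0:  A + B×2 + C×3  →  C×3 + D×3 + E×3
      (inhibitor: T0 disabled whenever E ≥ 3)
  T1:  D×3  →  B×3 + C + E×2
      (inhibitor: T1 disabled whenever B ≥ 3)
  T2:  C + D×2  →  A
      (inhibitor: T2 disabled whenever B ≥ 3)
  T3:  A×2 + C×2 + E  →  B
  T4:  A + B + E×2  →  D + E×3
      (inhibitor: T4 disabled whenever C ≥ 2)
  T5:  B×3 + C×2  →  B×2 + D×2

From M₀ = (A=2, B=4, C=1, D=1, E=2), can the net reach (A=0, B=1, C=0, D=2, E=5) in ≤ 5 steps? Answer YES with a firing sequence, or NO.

step 1: fire T4:  (A=2, B=4, C=1, D=1, E=2) → (A=1, B=3, C=1, D=2, E=3)
step 2: fire T4:  (A=1, B=3, C=1, D=2, E=3) → (A=0, B=2, C=1, D=3, E=4)
step 3: fire T2:  (A=0, B=2, C=1, D=3, E=4) → (A=1, B=2, C=0, D=1, E=4)
step 4: fire T4:  (A=1, B=2, C=0, D=1, E=4) → (A=0, B=1, C=0, D=2, E=5)

YES — reachable via ⟨T4, T4, T2, T4⟩ (4 firings)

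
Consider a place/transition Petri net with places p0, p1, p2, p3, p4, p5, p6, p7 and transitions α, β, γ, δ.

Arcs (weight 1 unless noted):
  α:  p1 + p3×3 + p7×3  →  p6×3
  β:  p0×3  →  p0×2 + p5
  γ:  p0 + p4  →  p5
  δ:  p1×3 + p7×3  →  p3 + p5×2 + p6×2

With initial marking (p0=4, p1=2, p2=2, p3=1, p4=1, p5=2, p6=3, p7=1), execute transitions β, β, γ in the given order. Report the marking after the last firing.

(p0=1, p1=2, p2=2, p3=1, p4=0, p5=5, p6=3, p7=1)

step 1: fire β:  (p0=4, p1=2, p2=2, p3=1, p4=1, p5=2, p6=3, p7=1) → (p0=3, p1=2, p2=2, p3=1, p4=1, p5=3, p6=3, p7=1)
step 2: fire β:  (p0=3, p1=2, p2=2, p3=1, p4=1, p5=3, p6=3, p7=1) → (p0=2, p1=2, p2=2, p3=1, p4=1, p5=4, p6=3, p7=1)
step 3: fire γ:  (p0=2, p1=2, p2=2, p3=1, p4=1, p5=4, p6=3, p7=1) → (p0=1, p1=2, p2=2, p3=1, p4=0, p5=5, p6=3, p7=1)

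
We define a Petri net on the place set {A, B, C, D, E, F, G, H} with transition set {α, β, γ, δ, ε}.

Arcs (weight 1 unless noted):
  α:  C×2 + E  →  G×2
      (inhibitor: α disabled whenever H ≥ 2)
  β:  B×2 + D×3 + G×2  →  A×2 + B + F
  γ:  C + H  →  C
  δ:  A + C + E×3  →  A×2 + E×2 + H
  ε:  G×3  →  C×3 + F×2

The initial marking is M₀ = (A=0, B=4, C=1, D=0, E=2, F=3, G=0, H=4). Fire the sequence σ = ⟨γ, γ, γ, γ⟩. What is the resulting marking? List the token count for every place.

(A=0, B=4, C=1, D=0, E=2, F=3, G=0, H=0)

step 1: fire γ:  (A=0, B=4, C=1, D=0, E=2, F=3, G=0, H=4) → (A=0, B=4, C=1, D=0, E=2, F=3, G=0, H=3)
step 2: fire γ:  (A=0, B=4, C=1, D=0, E=2, F=3, G=0, H=3) → (A=0, B=4, C=1, D=0, E=2, F=3, G=0, H=2)
step 3: fire γ:  (A=0, B=4, C=1, D=0, E=2, F=3, G=0, H=2) → (A=0, B=4, C=1, D=0, E=2, F=3, G=0, H=1)
step 4: fire γ:  (A=0, B=4, C=1, D=0, E=2, F=3, G=0, H=1) → (A=0, B=4, C=1, D=0, E=2, F=3, G=0, H=0)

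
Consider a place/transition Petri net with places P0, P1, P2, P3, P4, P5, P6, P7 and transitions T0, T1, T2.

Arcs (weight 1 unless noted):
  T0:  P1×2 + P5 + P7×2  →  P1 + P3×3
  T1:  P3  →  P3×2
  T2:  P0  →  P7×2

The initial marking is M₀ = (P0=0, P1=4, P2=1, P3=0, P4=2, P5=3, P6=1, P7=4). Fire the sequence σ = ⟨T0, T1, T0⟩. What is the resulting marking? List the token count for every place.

(P0=0, P1=2, P2=1, P3=7, P4=2, P5=1, P6=1, P7=0)

step 1: fire T0:  (P0=0, P1=4, P2=1, P3=0, P4=2, P5=3, P6=1, P7=4) → (P0=0, P1=3, P2=1, P3=3, P4=2, P5=2, P6=1, P7=2)
step 2: fire T1:  (P0=0, P1=3, P2=1, P3=3, P4=2, P5=2, P6=1, P7=2) → (P0=0, P1=3, P2=1, P3=4, P4=2, P5=2, P6=1, P7=2)
step 3: fire T0:  (P0=0, P1=3, P2=1, P3=4, P4=2, P5=2, P6=1, P7=2) → (P0=0, P1=2, P2=1, P3=7, P4=2, P5=1, P6=1, P7=0)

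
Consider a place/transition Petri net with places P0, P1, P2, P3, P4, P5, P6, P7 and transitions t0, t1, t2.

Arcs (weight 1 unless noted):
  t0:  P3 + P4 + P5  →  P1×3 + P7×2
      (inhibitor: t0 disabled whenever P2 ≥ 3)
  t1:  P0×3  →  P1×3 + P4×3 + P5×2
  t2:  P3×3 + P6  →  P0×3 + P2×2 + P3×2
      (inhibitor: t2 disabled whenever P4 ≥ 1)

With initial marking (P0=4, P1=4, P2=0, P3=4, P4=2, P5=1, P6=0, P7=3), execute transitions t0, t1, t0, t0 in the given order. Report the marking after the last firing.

(P0=1, P1=16, P2=0, P3=1, P4=2, P5=0, P6=0, P7=9)

step 1: fire t0:  (P0=4, P1=4, P2=0, P3=4, P4=2, P5=1, P6=0, P7=3) → (P0=4, P1=7, P2=0, P3=3, P4=1, P5=0, P6=0, P7=5)
step 2: fire t1:  (P0=4, P1=7, P2=0, P3=3, P4=1, P5=0, P6=0, P7=5) → (P0=1, P1=10, P2=0, P3=3, P4=4, P5=2, P6=0, P7=5)
step 3: fire t0:  (P0=1, P1=10, P2=0, P3=3, P4=4, P5=2, P6=0, P7=5) → (P0=1, P1=13, P2=0, P3=2, P4=3, P5=1, P6=0, P7=7)
step 4: fire t0:  (P0=1, P1=13, P2=0, P3=2, P4=3, P5=1, P6=0, P7=7) → (P0=1, P1=16, P2=0, P3=1, P4=2, P5=0, P6=0, P7=9)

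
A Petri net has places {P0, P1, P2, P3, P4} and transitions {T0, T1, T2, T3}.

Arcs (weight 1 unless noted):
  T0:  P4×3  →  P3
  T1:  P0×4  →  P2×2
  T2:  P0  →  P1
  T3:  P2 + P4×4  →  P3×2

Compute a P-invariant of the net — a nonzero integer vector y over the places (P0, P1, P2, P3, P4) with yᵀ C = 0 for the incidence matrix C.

y = (P0:1, P1:1, P2:2, P3:3, P4:1)

Incidence matrix C (rows=places, cols=transitions):
       T0   T1   T2   T3
   P0   0   -4   -1    0
   P1   0    0    1    0
   P2   0    2    0   -1
   P3   1    0    0    2
   P4  -3    0    0   -4

Candidate y = [1, 1, 2, 3, 1]; check y·C column-wise:
  col T0: 1·0 + 1·0 + 2·0 + 3·1 + 1·-3 = 0
  col T1: 1·-4 + 1·0 + 2·2 + 3·0 + 1·0 = 0
  col T2: 1·-1 + 1·1 + 2·0 + 3·0 + 1·0 = 0
  col T3: 1·0 + 1·0 + 2·-1 + 3·2 + 1·-4 = 0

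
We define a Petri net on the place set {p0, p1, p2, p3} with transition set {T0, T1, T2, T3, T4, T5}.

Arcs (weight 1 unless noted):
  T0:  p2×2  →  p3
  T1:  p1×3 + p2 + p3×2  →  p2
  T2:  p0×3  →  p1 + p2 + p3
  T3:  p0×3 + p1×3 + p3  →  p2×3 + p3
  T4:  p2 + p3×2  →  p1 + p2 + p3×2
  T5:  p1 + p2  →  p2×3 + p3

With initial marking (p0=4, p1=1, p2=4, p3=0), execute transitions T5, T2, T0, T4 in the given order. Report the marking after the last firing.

(p0=1, p1=2, p2=5, p3=3)

step 1: fire T5:  (p0=4, p1=1, p2=4, p3=0) → (p0=4, p1=0, p2=6, p3=1)
step 2: fire T2:  (p0=4, p1=0, p2=6, p3=1) → (p0=1, p1=1, p2=7, p3=2)
step 3: fire T0:  (p0=1, p1=1, p2=7, p3=2) → (p0=1, p1=1, p2=5, p3=3)
step 4: fire T4:  (p0=1, p1=1, p2=5, p3=3) → (p0=1, p1=2, p2=5, p3=3)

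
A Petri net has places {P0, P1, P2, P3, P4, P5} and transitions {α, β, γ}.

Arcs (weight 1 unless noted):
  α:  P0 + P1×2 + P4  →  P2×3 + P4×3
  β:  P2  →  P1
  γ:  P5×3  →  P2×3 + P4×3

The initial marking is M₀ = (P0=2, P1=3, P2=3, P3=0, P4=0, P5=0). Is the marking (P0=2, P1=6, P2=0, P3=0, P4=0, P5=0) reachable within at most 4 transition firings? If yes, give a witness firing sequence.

step 1: fire β:  (P0=2, P1=3, P2=3, P3=0, P4=0, P5=0) → (P0=2, P1=4, P2=2, P3=0, P4=0, P5=0)
step 2: fire β:  (P0=2, P1=4, P2=2, P3=0, P4=0, P5=0) → (P0=2, P1=5, P2=1, P3=0, P4=0, P5=0)
step 3: fire β:  (P0=2, P1=5, P2=1, P3=0, P4=0, P5=0) → (P0=2, P1=6, P2=0, P3=0, P4=0, P5=0)

YES — reachable via ⟨β, β, β⟩ (3 firings)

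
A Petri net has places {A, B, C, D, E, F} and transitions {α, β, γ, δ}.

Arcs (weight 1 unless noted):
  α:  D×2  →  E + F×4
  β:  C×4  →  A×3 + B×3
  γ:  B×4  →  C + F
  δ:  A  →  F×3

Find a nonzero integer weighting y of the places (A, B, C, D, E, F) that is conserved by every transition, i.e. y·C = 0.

Incidence matrix C (rows=places, cols=transitions):
        α    β    γ    δ
    A   0    3    0   -1
    B   0    3   -4    0
    C   0   -4    1    0
    D  -2    0    0    0
    E   1    0    0    0
    F   4    0    1    3

Candidate y = [0, 0, 0, 1, 2, 0]; check y·C column-wise:
  col α: 1·-2 + 2·1 + 0·4 = 0
  col β: 0·3 + 0·3 + 0·-4 + 1·0 + 2·0 = 0
  col γ: 0·-4 + 0·1 + 1·0 + 2·0 + 0·1 = 0
  col δ: 0·-1 + 1·0 + 2·0 + 0·3 = 0

y = (A:0, B:0, C:0, D:1, E:2, F:0)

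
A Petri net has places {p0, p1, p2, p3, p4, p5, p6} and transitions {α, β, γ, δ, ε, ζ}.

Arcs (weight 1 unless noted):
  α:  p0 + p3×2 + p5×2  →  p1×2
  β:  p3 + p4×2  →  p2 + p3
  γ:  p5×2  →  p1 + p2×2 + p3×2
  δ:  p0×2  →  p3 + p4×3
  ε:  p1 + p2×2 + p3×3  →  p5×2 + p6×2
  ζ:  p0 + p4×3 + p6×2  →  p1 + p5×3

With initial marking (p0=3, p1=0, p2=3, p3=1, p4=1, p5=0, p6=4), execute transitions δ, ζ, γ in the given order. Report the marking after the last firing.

(p0=0, p1=2, p2=5, p3=4, p4=1, p5=1, p6=2)

step 1: fire δ:  (p0=3, p1=0, p2=3, p3=1, p4=1, p5=0, p6=4) → (p0=1, p1=0, p2=3, p3=2, p4=4, p5=0, p6=4)
step 2: fire ζ:  (p0=1, p1=0, p2=3, p3=2, p4=4, p5=0, p6=4) → (p0=0, p1=1, p2=3, p3=2, p4=1, p5=3, p6=2)
step 3: fire γ:  (p0=0, p1=1, p2=3, p3=2, p4=1, p5=3, p6=2) → (p0=0, p1=2, p2=5, p3=4, p4=1, p5=1, p6=2)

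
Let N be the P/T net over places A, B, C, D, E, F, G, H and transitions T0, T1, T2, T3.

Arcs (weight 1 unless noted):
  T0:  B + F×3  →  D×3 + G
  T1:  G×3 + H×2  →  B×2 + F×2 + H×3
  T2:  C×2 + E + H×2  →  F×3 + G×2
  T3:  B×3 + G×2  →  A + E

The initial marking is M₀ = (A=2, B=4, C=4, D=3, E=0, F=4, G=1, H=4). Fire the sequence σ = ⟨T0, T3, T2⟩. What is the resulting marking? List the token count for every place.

(A=3, B=0, C=2, D=6, E=0, F=4, G=2, H=2)

step 1: fire T0:  (A=2, B=4, C=4, D=3, E=0, F=4, G=1, H=4) → (A=2, B=3, C=4, D=6, E=0, F=1, G=2, H=4)
step 2: fire T3:  (A=2, B=3, C=4, D=6, E=0, F=1, G=2, H=4) → (A=3, B=0, C=4, D=6, E=1, F=1, G=0, H=4)
step 3: fire T2:  (A=3, B=0, C=4, D=6, E=1, F=1, G=0, H=4) → (A=3, B=0, C=2, D=6, E=0, F=4, G=2, H=2)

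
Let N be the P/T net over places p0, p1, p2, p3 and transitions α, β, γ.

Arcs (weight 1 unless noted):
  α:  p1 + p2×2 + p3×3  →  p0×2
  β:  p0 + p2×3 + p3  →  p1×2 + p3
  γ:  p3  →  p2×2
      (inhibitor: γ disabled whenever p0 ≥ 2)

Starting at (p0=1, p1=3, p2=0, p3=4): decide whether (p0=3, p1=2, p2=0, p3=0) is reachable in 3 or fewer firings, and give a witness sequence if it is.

step 1: fire γ:  (p0=1, p1=3, p2=0, p3=4) → (p0=1, p1=3, p2=2, p3=3)
step 2: fire α:  (p0=1, p1=3, p2=2, p3=3) → (p0=3, p1=2, p2=0, p3=0)

YES — reachable via ⟨γ, α⟩ (2 firings)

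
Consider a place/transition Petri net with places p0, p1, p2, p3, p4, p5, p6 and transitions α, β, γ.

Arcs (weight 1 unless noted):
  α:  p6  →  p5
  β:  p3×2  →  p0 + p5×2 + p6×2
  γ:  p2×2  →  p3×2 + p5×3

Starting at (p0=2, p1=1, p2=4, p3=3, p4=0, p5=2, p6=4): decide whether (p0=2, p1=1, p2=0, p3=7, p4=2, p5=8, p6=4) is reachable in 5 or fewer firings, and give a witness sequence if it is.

NO — not reachable within 5 firings

depth 0: 1 marking
depth 1: 4 markings reached so far
depth 2: 9 markings reached so far
depth 3: 16 markings reached so far
depth 4: 24 markings reached so far
depth 5: 32 markings reached so far
target is not among the 32 markings reachable within 5 steps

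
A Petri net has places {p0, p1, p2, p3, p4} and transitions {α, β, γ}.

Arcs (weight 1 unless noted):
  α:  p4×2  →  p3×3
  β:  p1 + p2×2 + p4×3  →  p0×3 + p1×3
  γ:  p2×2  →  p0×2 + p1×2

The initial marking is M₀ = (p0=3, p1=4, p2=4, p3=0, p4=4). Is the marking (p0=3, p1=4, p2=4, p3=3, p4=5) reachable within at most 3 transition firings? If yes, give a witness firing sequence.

depth 0: 1 marking
depth 1: 4 markings reached so far
depth 2: 8 markings reached so far
depth 3: 10 markings reached so far
target is not among the 10 markings reachable within 3 steps

NO — not reachable within 3 firings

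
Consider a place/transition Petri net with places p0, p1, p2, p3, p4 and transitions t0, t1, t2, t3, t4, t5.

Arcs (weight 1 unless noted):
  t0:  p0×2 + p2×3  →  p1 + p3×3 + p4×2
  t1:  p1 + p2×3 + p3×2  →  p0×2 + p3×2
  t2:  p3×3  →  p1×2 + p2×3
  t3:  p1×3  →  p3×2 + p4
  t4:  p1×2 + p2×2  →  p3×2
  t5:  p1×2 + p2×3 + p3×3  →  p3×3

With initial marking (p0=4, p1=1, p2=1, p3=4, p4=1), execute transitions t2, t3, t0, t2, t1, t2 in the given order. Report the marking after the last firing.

step 1: fire t2:  (p0=4, p1=1, p2=1, p3=4, p4=1) → (p0=4, p1=3, p2=4, p3=1, p4=1)
step 2: fire t3:  (p0=4, p1=3, p2=4, p3=1, p4=1) → (p0=4, p1=0, p2=4, p3=3, p4=2)
step 3: fire t0:  (p0=4, p1=0, p2=4, p3=3, p4=2) → (p0=2, p1=1, p2=1, p3=6, p4=4)
step 4: fire t2:  (p0=2, p1=1, p2=1, p3=6, p4=4) → (p0=2, p1=3, p2=4, p3=3, p4=4)
step 5: fire t1:  (p0=2, p1=3, p2=4, p3=3, p4=4) → (p0=4, p1=2, p2=1, p3=3, p4=4)
step 6: fire t2:  (p0=4, p1=2, p2=1, p3=3, p4=4) → (p0=4, p1=4, p2=4, p3=0, p4=4)

(p0=4, p1=4, p2=4, p3=0, p4=4)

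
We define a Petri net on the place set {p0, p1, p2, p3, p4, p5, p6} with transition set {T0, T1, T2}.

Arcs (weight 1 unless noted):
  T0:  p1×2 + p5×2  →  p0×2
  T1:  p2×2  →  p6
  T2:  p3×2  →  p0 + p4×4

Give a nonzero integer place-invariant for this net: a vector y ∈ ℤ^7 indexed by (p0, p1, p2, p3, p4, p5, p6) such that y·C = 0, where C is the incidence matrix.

y = (p0:2, p1:2, p2:0, p3:1, p4:0, p5:0, p6:0)

Incidence matrix C (rows=places, cols=transitions):
       T0   T1   T2
   p0   2    0    1
   p1  -2    0    0
   p2   0   -2    0
   p3   0    0   -2
   p4   0    0    4
   p5  -2    0    0
   p6   0    1    0

Candidate y = [2, 2, 0, 1, 0, 0, 0]; check y·C column-wise:
  col T0: 2·2 + 2·-2 + 1·0 + 0·-2 = 0
  col T1: 2·0 + 2·0 + 0·-2 + 1·0 + 0·1 = 0
  col T2: 2·1 + 2·0 + 1·-2 + 0·4 = 0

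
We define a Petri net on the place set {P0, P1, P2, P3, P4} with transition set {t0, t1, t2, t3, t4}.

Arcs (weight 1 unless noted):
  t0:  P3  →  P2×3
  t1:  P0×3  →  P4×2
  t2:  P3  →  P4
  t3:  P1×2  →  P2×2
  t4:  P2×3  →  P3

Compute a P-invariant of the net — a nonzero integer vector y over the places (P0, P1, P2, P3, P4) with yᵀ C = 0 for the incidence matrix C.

y = (P0:2, P1:1, P2:1, P3:3, P4:3)

Incidence matrix C (rows=places, cols=transitions):
       t0   t1   t2   t3   t4
   P0   0   -3    0    0    0
   P1   0    0    0   -2    0
   P2   3    0    0    2   -3
   P3  -1    0   -1    0    1
   P4   0    2    1    0    0

Candidate y = [2, 1, 1, 3, 3]; check y·C column-wise:
  col t0: 2·0 + 1·0 + 1·3 + 3·-1 + 3·0 = 0
  col t1: 2·-3 + 1·0 + 1·0 + 3·0 + 3·2 = 0
  col t2: 2·0 + 1·0 + 1·0 + 3·-1 + 3·1 = 0
  col t3: 2·0 + 1·-2 + 1·2 + 3·0 + 3·0 = 0
  col t4: 2·0 + 1·0 + 1·-3 + 3·1 + 3·0 = 0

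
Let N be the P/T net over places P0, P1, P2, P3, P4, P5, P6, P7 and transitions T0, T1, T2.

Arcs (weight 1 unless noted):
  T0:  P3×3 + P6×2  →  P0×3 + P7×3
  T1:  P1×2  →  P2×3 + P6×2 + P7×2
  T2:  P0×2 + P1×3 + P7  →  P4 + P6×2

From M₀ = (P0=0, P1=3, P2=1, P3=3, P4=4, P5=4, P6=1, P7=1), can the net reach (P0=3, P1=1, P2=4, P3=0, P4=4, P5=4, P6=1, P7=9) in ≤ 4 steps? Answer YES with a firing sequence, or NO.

depth 0: 1 marking
depth 1: 2 markings reached so far
depth 2: 3 markings reached so far
depth 3: 3 markings reached so far
(frontier empty at depth 3; search complete)
target is not among the 3 markings reachable within 4 steps

NO — not reachable within 4 firings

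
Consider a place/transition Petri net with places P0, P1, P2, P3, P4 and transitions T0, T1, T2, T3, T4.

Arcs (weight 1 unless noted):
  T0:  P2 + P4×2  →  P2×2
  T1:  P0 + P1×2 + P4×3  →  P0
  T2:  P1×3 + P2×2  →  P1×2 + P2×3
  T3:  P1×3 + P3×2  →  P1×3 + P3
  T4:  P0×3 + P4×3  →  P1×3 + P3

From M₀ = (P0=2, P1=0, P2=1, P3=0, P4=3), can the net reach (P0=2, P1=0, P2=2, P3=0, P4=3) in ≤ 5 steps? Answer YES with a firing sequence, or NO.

NO — not reachable within 5 firings

depth 0: 1 marking
depth 1: 2 markings reached so far
depth 2: 2 markings reached so far
(frontier empty at depth 2; search complete)
target is not among the 2 markings reachable within 5 steps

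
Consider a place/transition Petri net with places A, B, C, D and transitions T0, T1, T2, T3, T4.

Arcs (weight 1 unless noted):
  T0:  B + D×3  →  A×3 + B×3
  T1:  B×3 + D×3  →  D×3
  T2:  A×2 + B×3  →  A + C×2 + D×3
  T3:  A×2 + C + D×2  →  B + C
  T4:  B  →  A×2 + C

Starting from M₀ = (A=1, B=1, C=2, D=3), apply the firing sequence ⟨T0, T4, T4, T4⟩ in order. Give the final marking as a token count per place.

step 1: fire T0:  (A=1, B=1, C=2, D=3) → (A=4, B=3, C=2, D=0)
step 2: fire T4:  (A=4, B=3, C=2, D=0) → (A=6, B=2, C=3, D=0)
step 3: fire T4:  (A=6, B=2, C=3, D=0) → (A=8, B=1, C=4, D=0)
step 4: fire T4:  (A=8, B=1, C=4, D=0) → (A=10, B=0, C=5, D=0)

(A=10, B=0, C=5, D=0)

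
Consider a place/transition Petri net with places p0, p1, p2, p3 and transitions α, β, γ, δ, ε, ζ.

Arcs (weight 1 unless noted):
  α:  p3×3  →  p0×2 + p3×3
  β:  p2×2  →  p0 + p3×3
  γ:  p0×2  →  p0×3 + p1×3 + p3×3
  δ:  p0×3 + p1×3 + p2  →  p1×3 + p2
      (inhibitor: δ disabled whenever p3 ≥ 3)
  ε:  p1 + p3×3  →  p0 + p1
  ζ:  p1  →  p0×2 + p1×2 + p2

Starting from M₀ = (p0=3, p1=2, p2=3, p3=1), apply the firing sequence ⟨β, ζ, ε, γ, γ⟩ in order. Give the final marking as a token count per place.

(p0=9, p1=9, p2=2, p3=7)

step 1: fire β:  (p0=3, p1=2, p2=3, p3=1) → (p0=4, p1=2, p2=1, p3=4)
step 2: fire ζ:  (p0=4, p1=2, p2=1, p3=4) → (p0=6, p1=3, p2=2, p3=4)
step 3: fire ε:  (p0=6, p1=3, p2=2, p3=4) → (p0=7, p1=3, p2=2, p3=1)
step 4: fire γ:  (p0=7, p1=3, p2=2, p3=1) → (p0=8, p1=6, p2=2, p3=4)
step 5: fire γ:  (p0=8, p1=6, p2=2, p3=4) → (p0=9, p1=9, p2=2, p3=7)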